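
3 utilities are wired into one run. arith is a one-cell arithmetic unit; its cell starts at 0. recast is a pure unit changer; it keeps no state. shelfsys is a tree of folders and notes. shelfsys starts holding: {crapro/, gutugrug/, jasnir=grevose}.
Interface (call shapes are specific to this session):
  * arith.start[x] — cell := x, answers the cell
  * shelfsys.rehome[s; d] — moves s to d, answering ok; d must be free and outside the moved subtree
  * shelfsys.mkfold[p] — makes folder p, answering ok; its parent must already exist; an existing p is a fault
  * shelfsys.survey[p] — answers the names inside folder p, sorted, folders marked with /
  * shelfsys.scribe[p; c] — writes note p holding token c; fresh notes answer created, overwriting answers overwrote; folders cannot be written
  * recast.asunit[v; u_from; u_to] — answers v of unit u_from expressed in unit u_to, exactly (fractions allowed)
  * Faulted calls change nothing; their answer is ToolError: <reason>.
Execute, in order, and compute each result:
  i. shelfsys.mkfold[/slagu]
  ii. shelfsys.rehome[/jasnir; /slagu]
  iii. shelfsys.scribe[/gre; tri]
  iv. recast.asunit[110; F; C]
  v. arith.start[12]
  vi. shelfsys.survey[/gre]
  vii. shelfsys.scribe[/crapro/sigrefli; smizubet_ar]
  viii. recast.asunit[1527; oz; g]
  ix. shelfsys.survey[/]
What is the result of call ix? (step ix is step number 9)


→ shelfsys.mkfold(p='/slagu')
← ok
→ shelfsys.rehome(s='/jasnir', d='/slagu')
← ToolError: exists
→ shelfsys.scribe(p='/gre', c='tri')
← created
→ recast.asunit(v='110', u_from='F', u_to='C')
← 130/3
→ arith.start(x='12')
← 12
→ shelfsys.survey(p='/gre')
← ToolError: not a directory
→ shelfsys.scribe(p='/crapro/sigrefli', c='smizubet_ar')
← created
→ recast.asunit(v='1527', u_from='oz', u_to='g')
← 69263554899/1600000
→ shelfsys.survey(p='/')
← [crapro/, gre, gutugrug/, jasnir, slagu/]

Answer: [crapro/, gre, gutugrug/, jasnir, slagu/]


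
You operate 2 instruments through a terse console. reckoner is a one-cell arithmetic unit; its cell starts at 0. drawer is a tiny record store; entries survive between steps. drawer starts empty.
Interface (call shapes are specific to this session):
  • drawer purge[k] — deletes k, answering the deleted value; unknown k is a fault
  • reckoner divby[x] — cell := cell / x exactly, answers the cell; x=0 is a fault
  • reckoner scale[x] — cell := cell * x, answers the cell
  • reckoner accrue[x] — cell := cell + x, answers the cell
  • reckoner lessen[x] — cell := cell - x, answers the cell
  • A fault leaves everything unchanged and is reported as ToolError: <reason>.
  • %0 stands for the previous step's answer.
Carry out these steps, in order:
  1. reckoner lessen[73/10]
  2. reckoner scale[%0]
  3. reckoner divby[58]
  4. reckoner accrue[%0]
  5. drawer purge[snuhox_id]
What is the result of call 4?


Answer: 5329/2900

Derivation:
! reckoner lessen(x=73/10) : -73/10
! reckoner scale(x=%0) : 5329/100
! reckoner divby(x=58) : 5329/5800
! reckoner accrue(x=%0) : 5329/2900
! drawer purge(k=snuhox_id) : ToolError: no such key snuhox_id


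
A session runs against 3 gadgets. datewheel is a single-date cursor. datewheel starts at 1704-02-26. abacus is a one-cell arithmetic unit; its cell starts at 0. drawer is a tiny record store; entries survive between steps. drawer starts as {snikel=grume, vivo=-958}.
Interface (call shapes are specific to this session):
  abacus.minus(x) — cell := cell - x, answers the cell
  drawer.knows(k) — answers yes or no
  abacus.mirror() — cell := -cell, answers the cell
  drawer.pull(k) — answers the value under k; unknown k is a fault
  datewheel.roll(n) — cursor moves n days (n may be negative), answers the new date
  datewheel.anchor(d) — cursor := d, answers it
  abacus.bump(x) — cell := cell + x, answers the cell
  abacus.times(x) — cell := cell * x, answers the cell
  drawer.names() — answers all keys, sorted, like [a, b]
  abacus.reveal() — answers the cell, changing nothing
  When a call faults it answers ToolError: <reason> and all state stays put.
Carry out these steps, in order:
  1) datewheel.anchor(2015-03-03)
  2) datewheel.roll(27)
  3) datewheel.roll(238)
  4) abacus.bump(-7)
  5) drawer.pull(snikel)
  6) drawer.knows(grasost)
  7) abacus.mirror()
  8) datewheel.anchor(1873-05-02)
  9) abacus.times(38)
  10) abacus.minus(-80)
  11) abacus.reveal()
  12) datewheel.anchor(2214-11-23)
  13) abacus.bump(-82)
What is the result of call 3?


Answer: 2015-11-23

Derivation:
>> datewheel.anchor(d='2015-03-03')
<< 2015-03-03
>> datewheel.roll(n='27')
<< 2015-03-30
>> datewheel.roll(n='238')
<< 2015-11-23
>> abacus.bump(x='-7')
<< -7
>> drawer.pull(k='snikel')
<< grume
>> drawer.knows(k='grasost')
<< no
>> abacus.mirror()
<< 7
>> datewheel.anchor(d='1873-05-02')
<< 1873-05-02
>> abacus.times(x='38')
<< 266
>> abacus.minus(x='-80')
<< 346
>> abacus.reveal()
<< 346
>> datewheel.anchor(d='2214-11-23')
<< 2214-11-23
>> abacus.bump(x='-82')
<< 264


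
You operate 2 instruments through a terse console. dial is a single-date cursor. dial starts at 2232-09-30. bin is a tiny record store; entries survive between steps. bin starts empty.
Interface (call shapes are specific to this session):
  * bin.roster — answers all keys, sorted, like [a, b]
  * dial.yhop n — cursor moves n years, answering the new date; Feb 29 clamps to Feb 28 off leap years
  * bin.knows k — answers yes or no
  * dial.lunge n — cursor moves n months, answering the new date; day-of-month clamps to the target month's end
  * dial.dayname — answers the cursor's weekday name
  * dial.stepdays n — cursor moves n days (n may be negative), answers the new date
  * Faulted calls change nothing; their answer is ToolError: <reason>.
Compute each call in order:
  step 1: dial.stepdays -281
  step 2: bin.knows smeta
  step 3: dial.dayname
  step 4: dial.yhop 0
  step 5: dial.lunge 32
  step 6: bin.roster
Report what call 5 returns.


Answer: 2234-08-24

Derivation:
Do: dial.stepdays[n=-281]
See: 2231-12-24
Do: bin.knows[k=smeta]
See: no
Do: dial.dayname[]
See: Saturday
Do: dial.yhop[n=0]
See: 2231-12-24
Do: dial.lunge[n=32]
See: 2234-08-24
Do: bin.roster[]
See: []


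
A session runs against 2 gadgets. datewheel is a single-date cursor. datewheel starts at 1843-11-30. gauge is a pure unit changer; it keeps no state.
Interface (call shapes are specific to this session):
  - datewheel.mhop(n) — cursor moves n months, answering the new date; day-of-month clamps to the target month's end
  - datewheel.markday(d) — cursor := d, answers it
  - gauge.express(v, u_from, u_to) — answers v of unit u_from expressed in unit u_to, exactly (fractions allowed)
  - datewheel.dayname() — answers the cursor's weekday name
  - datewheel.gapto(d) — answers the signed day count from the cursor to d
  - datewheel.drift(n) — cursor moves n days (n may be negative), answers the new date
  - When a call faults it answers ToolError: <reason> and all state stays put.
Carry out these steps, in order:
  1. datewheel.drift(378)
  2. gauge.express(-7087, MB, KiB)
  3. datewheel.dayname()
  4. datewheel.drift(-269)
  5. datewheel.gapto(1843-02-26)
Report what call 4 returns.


Answer: 1844-03-18

Derivation:
→ drift(n→378)
← 1844-12-12
→ express(v→-7087, u_from→MB, u_to→KiB)
← -110734375/16
→ dayname()
← Thursday
→ drift(n→-269)
← 1844-03-18
→ gapto(d→1843-02-26)
← -386


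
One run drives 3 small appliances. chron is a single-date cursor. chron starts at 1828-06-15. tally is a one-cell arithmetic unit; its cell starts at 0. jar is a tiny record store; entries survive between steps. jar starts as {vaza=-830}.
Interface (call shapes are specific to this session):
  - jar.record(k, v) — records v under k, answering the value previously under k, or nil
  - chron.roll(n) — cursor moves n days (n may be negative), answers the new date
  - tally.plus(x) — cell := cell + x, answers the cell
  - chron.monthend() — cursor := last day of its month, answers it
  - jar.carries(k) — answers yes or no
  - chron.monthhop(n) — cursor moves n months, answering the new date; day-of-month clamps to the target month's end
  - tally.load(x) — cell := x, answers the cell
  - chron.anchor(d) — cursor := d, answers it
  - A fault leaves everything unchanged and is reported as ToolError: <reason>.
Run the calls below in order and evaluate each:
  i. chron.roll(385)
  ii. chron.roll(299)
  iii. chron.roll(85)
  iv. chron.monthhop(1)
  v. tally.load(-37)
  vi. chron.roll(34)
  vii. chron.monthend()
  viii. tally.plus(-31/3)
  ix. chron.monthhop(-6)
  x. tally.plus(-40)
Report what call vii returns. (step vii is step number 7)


·→ chron.roll(n→385)
·← 1829-07-05
·→ chron.roll(n→299)
·← 1830-04-30
·→ chron.roll(n→85)
·← 1830-07-24
·→ chron.monthhop(n→1)
·← 1830-08-24
·→ tally.load(x→-37)
·← -37
·→ chron.roll(n→34)
·← 1830-09-27
·→ chron.monthend()
·← 1830-09-30
·→ tally.plus(x→-31/3)
·← -142/3
·→ chron.monthhop(n→-6)
·← 1830-03-30
·→ tally.plus(x→-40)
·← -262/3

Answer: 1830-09-30


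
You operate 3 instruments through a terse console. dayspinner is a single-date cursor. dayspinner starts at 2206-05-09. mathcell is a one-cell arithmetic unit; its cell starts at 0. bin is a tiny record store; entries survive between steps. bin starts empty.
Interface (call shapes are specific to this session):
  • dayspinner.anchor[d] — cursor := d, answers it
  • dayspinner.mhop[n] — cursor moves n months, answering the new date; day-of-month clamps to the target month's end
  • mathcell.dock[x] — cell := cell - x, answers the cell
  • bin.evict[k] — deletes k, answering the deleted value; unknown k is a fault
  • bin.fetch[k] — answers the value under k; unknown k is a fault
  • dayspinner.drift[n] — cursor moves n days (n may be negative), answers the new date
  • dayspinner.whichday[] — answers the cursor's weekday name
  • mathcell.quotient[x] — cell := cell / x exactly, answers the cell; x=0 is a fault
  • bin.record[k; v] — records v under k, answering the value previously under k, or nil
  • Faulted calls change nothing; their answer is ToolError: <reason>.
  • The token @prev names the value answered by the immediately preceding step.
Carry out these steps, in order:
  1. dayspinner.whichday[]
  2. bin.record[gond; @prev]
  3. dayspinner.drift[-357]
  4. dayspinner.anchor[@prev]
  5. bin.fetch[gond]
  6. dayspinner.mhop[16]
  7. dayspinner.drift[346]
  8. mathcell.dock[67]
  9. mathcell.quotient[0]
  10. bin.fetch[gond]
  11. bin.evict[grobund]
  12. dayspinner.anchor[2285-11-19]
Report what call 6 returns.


Answer: 2206-09-17

Derivation:
I try dayspinner.whichday, — result: Friday.
I run bin.record(k=gond, v=@prev), yielding nil.
I invoke dayspinner.drift(n=-357), and see 2205-05-17.
Then dayspinner.anchor(d=@prev), giving 2205-05-17.
Next I call bin.fetch(k=gond), giving Friday.
I invoke dayspinner.mhop(n=16), giving 2206-09-17.
I call dayspinner.drift(n=346), → 2207-08-29.
I call mathcell.dock(x=67), and see -67.
I use mathcell.quotient(x=0), and see ToolError: division by zero.
Using bin.fetch(k=gond), → Friday.
I run bin.evict(k=grobund), yielding ToolError: no such key grobund.
I try dayspinner.anchor(d=2285-11-19), and observe 2285-11-19.


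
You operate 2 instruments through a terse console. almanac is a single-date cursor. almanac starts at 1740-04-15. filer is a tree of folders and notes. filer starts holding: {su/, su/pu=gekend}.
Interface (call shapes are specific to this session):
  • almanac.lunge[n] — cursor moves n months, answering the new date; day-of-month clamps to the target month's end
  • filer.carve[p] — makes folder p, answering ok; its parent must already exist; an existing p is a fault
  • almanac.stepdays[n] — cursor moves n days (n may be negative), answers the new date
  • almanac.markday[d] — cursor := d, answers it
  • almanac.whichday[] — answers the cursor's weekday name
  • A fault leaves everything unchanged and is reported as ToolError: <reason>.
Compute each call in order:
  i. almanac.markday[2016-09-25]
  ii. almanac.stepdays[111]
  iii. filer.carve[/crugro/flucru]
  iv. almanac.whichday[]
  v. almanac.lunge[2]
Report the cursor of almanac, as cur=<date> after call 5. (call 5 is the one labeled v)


Answer: cur=2017-03-14

Derivation:
Act: almanac.markday[d→2016-09-25]
Obs: 2016-09-25
Act: almanac.stepdays[n→111]
Obs: 2017-01-14
Act: filer.carve[p→/crugro/flucru]
Obs: ToolError: no parent
Act: almanac.whichday[]
Obs: Saturday
Act: almanac.lunge[n→2]
Obs: 2017-03-14


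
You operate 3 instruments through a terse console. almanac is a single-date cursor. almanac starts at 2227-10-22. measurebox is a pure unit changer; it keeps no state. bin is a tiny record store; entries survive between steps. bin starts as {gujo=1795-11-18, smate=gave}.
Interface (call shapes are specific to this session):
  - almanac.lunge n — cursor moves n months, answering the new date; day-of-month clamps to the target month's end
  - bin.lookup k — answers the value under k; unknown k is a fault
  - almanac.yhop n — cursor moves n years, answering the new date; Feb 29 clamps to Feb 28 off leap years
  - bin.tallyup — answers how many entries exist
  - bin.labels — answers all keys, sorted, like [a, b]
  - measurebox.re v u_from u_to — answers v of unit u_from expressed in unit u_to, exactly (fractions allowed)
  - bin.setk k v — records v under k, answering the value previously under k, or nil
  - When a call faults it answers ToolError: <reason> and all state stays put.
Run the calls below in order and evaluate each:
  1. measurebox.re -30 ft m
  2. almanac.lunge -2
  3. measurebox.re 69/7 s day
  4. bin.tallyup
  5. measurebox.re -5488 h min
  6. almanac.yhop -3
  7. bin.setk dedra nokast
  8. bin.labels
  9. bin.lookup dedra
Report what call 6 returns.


Answer: 2224-08-22

Derivation:
·→ measurebox.re(v='-30', u_from='ft', u_to='m')
·← -1143/125
·→ almanac.lunge(n='-2')
·← 2227-08-22
·→ measurebox.re(v='69/7', u_from='s', u_to='day')
·← 23/201600
·→ bin.tallyup()
·← 2
·→ measurebox.re(v='-5488', u_from='h', u_to='min')
·← -329280
·→ almanac.yhop(n='-3')
·← 2224-08-22
·→ bin.setk(k='dedra', v='nokast')
·← nil
·→ bin.labels()
·← [dedra, gujo, smate]
·→ bin.lookup(k='dedra')
·← nokast


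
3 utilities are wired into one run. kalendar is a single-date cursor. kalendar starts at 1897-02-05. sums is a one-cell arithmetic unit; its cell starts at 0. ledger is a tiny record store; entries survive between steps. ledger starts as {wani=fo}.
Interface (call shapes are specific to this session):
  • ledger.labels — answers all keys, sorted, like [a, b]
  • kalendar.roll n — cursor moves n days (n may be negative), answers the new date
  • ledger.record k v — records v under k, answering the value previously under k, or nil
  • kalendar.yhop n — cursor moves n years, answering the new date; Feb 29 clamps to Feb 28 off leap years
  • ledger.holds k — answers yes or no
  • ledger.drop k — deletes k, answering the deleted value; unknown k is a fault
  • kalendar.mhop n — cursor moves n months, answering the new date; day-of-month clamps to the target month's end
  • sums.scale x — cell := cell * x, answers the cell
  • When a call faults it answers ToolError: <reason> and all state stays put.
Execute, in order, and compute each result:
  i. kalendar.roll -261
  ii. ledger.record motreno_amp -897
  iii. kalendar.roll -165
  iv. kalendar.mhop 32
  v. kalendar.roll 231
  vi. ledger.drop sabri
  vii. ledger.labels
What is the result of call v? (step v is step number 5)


Answer: 1899-03-26

Derivation:
Do: roll[n=-261]
See: 1896-05-20
Do: record[k=motreno_amp; v=-897]
See: nil
Do: roll[n=-165]
See: 1895-12-07
Do: mhop[n=32]
See: 1898-08-07
Do: roll[n=231]
See: 1899-03-26
Do: drop[k=sabri]
See: ToolError: no such key sabri
Do: labels[]
See: [motreno_amp, wani]


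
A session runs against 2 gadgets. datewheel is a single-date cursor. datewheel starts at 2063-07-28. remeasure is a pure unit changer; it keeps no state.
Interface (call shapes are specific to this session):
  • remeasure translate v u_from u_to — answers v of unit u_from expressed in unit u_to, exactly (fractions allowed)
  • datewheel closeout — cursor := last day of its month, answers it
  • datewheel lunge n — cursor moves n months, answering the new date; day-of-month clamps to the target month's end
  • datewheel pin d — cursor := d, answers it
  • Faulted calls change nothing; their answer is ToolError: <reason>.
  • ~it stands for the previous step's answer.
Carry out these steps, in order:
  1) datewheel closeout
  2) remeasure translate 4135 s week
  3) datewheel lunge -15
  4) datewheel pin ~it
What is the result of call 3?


Answer: 2062-04-30

Derivation:
-> datewheel closeout()
<- 2063-07-31
-> remeasure translate(v='4135', u_from='s', u_to='week')
<- 827/120960
-> datewheel lunge(n='-15')
<- 2062-04-30
-> datewheel pin(d='~it')
<- 2062-04-30


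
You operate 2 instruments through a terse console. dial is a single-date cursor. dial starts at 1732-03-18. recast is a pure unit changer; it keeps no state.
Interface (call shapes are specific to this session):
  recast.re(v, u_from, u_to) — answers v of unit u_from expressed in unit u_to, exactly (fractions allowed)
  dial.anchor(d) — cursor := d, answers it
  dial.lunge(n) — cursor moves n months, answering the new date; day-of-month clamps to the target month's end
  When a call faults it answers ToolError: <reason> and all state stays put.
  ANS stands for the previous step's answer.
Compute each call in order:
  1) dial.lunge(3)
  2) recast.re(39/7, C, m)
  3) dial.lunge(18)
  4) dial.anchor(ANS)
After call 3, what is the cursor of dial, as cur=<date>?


Answer: cur=1733-12-18

Derivation:
Now I run lunge(n: 3), and observe 1732-06-18.
Then re(v: 39/7, u_from: C, u_to: m), which returns ToolError: incompatible units.
Using lunge(n: 18), yielding 1733-12-18.
Next I call anchor(d: ANS), — result: 1733-12-18.


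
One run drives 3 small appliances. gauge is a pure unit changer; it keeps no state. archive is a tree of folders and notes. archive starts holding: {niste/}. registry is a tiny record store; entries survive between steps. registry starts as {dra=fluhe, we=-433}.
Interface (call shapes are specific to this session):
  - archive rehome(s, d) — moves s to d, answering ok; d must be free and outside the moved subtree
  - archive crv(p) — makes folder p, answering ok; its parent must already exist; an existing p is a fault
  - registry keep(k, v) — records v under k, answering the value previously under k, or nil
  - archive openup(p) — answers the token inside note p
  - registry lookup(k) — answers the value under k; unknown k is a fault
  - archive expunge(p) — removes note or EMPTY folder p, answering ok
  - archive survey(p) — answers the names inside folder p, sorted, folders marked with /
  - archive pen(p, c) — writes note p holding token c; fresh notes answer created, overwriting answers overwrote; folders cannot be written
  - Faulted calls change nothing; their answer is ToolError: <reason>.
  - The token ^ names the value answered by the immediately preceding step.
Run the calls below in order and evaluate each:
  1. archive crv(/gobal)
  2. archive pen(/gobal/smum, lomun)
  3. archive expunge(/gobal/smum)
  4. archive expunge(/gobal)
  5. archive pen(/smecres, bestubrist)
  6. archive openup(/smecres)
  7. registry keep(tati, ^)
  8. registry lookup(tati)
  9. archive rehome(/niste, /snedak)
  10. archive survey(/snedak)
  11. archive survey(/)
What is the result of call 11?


Answer: [smecres, snedak/]

Derivation:
·→ archive crv(p='/gobal')
·← ok
·→ archive pen(p='/gobal/smum', c='lomun')
·← created
·→ archive expunge(p='/gobal/smum')
·← ok
·→ archive expunge(p='/gobal')
·← ok
·→ archive pen(p='/smecres', c='bestubrist')
·← created
·→ archive openup(p='/smecres')
·← bestubrist
·→ registry keep(k='tati', v='^')
·← nil
·→ registry lookup(k='tati')
·← bestubrist
·→ archive rehome(s='/niste', d='/snedak')
·← ok
·→ archive survey(p='/snedak')
·← []
·→ archive survey(p='/')
·← [smecres, snedak/]


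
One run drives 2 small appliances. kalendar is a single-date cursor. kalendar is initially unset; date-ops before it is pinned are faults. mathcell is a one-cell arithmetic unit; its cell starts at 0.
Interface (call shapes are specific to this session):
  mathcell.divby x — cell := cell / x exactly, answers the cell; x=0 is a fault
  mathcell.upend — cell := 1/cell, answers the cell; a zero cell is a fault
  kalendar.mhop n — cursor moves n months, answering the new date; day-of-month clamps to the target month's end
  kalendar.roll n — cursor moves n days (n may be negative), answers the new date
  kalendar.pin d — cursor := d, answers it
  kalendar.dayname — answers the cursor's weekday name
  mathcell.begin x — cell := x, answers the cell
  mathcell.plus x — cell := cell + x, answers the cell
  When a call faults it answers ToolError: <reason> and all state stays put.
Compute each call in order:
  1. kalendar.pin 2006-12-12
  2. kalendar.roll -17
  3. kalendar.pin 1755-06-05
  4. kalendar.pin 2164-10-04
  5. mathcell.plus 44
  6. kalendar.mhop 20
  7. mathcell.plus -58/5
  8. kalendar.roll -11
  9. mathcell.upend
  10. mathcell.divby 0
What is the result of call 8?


Answer: 2166-05-24

Derivation:
CALL kalendar.pin[d→2006-12-12]
RET  2006-12-12
CALL kalendar.roll[n→-17]
RET  2006-11-25
CALL kalendar.pin[d→1755-06-05]
RET  1755-06-05
CALL kalendar.pin[d→2164-10-04]
RET  2164-10-04
CALL mathcell.plus[x→44]
RET  44
CALL kalendar.mhop[n→20]
RET  2166-06-04
CALL mathcell.plus[x→-58/5]
RET  162/5
CALL kalendar.roll[n→-11]
RET  2166-05-24
CALL mathcell.upend[]
RET  5/162
CALL mathcell.divby[x→0]
RET  ToolError: division by zero


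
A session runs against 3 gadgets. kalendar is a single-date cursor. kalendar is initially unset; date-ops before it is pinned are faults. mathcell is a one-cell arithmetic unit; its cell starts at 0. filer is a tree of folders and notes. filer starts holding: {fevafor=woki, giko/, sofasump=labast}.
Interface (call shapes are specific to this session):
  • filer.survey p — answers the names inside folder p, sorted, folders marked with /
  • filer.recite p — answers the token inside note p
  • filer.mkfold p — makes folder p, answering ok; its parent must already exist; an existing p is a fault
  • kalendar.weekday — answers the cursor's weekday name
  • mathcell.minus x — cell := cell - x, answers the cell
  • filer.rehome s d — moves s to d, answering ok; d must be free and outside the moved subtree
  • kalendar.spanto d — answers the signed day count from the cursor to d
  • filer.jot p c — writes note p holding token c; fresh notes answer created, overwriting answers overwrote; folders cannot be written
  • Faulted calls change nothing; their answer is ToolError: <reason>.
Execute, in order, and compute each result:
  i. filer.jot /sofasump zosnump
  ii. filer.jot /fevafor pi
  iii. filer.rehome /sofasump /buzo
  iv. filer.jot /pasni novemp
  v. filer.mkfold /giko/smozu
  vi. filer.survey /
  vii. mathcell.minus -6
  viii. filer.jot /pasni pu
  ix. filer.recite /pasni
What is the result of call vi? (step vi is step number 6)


Answer: [buzo, fevafor, giko/, pasni]

Derivation:
I invoke jot on p: /sofasump, c: zosnump, yielding overwrote.
I call jot on p: /fevafor, c: pi, and observe overwrote.
I call rehome on s: /sofasump, d: /buzo, giving ok.
Calling jot on p: /pasni, c: novemp, — result: created.
Using mkfold on p: /giko/smozu, — result: ok.
I call survey on p: /, and get [buzo, fevafor, giko/, pasni].
Using minus on x: -6, and observe 6.
I try jot on p: /pasni, c: pu, giving overwrote.
I use recite on p: /pasni, and observe pu.


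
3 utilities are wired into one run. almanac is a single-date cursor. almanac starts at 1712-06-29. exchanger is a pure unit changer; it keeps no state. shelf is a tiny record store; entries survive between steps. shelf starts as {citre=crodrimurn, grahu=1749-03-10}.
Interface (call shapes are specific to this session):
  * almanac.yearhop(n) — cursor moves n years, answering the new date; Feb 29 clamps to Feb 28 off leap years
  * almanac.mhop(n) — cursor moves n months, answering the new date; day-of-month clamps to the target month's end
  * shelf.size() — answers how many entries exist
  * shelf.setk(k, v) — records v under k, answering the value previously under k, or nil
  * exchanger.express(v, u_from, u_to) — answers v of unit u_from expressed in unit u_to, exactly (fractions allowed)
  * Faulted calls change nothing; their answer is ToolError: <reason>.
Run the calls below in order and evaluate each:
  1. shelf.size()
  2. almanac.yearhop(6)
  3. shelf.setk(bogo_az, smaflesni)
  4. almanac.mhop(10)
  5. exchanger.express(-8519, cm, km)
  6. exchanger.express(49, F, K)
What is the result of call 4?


Answer: 1719-04-29

Derivation:
Calling size, and see 2.
Using yearhop using n='6', and get 1718-06-29.
I run setk using k='bogo_az', v='smaflesni', → nil.
Now I run mhop using n='10', → 1719-04-29.
I invoke express using v='-8519', u_from='cm', u_to='km', and get -8519/100000.
Using express using v='49', u_from='F', u_to='K', → 50867/180.


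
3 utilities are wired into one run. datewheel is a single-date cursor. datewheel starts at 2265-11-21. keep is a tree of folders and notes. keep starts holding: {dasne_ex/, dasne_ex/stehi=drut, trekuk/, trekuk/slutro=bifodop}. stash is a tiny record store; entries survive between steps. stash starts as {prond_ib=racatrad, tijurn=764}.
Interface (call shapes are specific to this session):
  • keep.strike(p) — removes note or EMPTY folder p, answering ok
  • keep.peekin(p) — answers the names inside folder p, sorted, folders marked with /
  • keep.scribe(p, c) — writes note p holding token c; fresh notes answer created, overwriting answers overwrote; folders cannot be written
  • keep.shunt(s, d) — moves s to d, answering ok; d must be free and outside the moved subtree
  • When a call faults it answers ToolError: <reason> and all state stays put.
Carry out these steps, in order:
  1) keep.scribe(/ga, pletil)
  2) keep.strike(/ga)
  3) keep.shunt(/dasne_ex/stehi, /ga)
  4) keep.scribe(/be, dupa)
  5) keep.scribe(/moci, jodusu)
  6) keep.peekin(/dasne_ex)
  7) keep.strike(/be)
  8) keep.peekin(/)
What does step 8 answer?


Using keep.scribe passing p: /ga, c: pletil, yielding created.
I run keep.strike passing p: /ga, and see ok.
Invoking keep.shunt passing s: /dasne_ex/stehi, d: /ga: ok.
I run keep.scribe passing p: /be, c: dupa, → created.
I try keep.scribe passing p: /moci, c: jodusu, → created.
I use keep.peekin passing p: /dasne_ex, giving [].
I use keep.strike passing p: /be, → ok.
I invoke keep.peekin passing p: /, — result: [dasne_ex/, ga, moci, trekuk/].

Answer: [dasne_ex/, ga, moci, trekuk/]


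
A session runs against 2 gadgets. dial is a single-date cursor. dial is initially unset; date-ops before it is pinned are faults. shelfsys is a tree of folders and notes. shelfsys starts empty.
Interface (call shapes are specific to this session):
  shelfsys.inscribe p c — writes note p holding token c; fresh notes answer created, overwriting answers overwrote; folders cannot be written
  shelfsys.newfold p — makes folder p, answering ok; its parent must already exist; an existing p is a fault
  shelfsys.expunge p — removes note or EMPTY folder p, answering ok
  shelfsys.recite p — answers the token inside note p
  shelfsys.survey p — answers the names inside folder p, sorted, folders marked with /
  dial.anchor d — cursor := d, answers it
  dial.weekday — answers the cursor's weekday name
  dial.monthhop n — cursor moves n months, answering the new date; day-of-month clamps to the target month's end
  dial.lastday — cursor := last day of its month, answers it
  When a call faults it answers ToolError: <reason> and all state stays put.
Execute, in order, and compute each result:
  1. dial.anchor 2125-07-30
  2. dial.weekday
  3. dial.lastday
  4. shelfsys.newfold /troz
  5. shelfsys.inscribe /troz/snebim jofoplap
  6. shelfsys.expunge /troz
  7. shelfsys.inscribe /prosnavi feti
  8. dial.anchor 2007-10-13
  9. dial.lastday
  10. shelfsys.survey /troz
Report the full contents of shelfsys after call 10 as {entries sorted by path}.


Answer: {prosnavi=feti, troz/, troz/snebim=jofoplap}

Derivation:
// 1. anchor(d=2125-07-30) => 2125-07-30
// 2. weekday() => Monday
// 3. lastday() => 2125-07-31
// 4. newfold(p=/troz) => ok
// 5. inscribe(p=/troz/snebim, c=jofoplap) => created
// 6. expunge(p=/troz) => ToolError: not empty
// 7. inscribe(p=/prosnavi, c=feti) => created
// 8. anchor(d=2007-10-13) => 2007-10-13
// 9. lastday() => 2007-10-31
// 10. survey(p=/troz) => [snebim]


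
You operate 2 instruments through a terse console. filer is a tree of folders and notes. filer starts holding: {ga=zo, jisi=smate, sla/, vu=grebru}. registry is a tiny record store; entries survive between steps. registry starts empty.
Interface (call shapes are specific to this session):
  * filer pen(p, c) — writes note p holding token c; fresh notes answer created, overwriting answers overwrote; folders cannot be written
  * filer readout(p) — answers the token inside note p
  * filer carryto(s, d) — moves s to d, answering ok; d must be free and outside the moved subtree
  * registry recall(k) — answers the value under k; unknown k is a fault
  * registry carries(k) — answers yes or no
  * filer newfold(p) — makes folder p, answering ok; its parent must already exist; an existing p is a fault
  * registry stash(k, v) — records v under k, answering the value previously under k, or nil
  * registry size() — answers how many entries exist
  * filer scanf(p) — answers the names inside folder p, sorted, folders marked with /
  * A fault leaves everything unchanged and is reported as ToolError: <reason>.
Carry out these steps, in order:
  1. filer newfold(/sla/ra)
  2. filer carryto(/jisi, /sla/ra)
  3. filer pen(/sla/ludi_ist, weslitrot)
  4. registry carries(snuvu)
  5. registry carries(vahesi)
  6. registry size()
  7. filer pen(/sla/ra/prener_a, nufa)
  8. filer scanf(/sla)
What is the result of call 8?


==> filer newfold(p=/sla/ra)
<== ok
==> filer carryto(s=/jisi, d=/sla/ra)
<== ToolError: exists
==> filer pen(p=/sla/ludi_ist, c=weslitrot)
<== created
==> registry carries(k=snuvu)
<== no
==> registry carries(k=vahesi)
<== no
==> registry size()
<== 0
==> filer pen(p=/sla/ra/prener_a, c=nufa)
<== created
==> filer scanf(p=/sla)
<== [ludi_ist, ra/]

Answer: [ludi_ist, ra/]


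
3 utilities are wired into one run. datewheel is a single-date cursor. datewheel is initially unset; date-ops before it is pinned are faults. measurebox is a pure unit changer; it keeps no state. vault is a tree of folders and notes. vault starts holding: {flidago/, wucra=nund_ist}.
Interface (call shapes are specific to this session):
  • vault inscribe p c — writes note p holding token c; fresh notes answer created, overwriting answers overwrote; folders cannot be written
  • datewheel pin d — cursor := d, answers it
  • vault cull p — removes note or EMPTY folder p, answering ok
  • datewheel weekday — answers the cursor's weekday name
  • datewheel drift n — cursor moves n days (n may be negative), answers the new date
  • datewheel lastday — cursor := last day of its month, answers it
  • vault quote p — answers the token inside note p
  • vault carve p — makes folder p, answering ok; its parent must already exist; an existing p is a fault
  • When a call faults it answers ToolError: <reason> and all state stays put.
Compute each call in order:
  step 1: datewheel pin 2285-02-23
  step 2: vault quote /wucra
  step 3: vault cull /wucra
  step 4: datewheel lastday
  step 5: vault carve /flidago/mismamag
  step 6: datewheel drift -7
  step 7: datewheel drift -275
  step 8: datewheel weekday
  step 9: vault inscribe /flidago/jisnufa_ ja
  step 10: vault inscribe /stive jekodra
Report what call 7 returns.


Answer: 2284-05-22

Derivation:
-- 1. datewheel pin(d→2285-02-23) : 2285-02-23
-- 2. vault quote(p→/wucra) : nund_ist
-- 3. vault cull(p→/wucra) : ok
-- 4. datewheel lastday() : 2285-02-28
-- 5. vault carve(p→/flidago/mismamag) : ok
-- 6. datewheel drift(n→-7) : 2285-02-21
-- 7. datewheel drift(n→-275) : 2284-05-22
-- 8. datewheel weekday() : Thursday
-- 9. vault inscribe(p→/flidago/jisnufa_, c→ja) : created
-- 10. vault inscribe(p→/stive, c→jekodra) : created


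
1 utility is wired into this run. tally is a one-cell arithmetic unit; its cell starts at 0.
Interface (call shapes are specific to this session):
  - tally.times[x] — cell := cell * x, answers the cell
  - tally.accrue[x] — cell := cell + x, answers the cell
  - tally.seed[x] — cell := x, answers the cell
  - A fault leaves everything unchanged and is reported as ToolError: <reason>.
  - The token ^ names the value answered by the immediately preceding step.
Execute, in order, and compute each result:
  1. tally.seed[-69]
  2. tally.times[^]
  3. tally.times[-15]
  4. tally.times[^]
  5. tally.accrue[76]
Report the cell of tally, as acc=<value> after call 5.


Answer: acc=5100102301

Derivation:
-> tally.seed(-69)
<- -69
-> tally.times(^)
<- 4761
-> tally.times(-15)
<- -71415
-> tally.times(^)
<- 5100102225
-> tally.accrue(76)
<- 5100102301


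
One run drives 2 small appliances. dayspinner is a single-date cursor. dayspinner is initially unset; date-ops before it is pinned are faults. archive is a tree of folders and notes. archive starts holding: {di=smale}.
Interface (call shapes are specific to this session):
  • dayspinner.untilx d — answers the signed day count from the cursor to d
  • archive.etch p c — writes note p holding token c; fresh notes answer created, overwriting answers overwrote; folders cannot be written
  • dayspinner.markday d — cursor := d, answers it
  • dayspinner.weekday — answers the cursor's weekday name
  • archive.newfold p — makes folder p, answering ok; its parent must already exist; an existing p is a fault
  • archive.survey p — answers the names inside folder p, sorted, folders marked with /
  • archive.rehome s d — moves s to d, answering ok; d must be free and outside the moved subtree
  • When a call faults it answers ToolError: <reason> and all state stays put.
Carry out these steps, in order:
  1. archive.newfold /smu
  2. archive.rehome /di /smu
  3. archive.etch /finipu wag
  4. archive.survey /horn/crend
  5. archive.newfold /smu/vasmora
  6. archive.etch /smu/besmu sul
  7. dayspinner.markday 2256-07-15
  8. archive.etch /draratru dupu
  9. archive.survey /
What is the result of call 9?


Calling newfold using /smu, yielding ok.
I call rehome using /di, /smu: ToolError: exists.
Invoking etch using /finipu, wag, and observe created.
Next I call survey using /horn/crend, and see ToolError: not found.
Then newfold using /smu/vasmora, — result: ok.
I invoke etch using /smu/besmu, sul, — result: created.
I call markday using 2256-07-15, giving 2256-07-15.
Invoking etch using /draratru, dupu, → created.
I try survey using /, and see [di, draratru, finipu, smu/].

Answer: [di, draratru, finipu, smu/]


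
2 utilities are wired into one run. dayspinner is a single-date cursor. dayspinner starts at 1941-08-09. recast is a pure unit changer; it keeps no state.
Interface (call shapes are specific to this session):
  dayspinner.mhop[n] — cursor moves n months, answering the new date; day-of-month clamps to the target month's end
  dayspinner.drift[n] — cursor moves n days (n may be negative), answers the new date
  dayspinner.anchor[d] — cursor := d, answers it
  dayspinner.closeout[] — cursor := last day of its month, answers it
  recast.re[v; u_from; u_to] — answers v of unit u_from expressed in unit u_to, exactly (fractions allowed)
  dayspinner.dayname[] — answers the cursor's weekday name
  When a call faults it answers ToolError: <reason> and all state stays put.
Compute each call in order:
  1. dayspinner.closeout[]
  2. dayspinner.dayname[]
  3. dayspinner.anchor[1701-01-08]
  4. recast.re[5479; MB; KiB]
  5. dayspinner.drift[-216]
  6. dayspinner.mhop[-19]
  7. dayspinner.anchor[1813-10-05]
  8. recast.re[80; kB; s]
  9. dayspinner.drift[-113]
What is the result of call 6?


Act: closeout[]
Obs: 1941-08-31
Act: dayname[]
Obs: Sunday
Act: anchor[1701-01-08]
Obs: 1701-01-08
Act: re[5479; MB; KiB]
Obs: 85609375/16
Act: drift[-216]
Obs: 1700-06-06
Act: mhop[-19]
Obs: 1698-11-06
Act: anchor[1813-10-05]
Obs: 1813-10-05
Act: re[80; kB; s]
Obs: ToolError: incompatible units
Act: drift[-113]
Obs: 1813-06-14

Answer: 1698-11-06


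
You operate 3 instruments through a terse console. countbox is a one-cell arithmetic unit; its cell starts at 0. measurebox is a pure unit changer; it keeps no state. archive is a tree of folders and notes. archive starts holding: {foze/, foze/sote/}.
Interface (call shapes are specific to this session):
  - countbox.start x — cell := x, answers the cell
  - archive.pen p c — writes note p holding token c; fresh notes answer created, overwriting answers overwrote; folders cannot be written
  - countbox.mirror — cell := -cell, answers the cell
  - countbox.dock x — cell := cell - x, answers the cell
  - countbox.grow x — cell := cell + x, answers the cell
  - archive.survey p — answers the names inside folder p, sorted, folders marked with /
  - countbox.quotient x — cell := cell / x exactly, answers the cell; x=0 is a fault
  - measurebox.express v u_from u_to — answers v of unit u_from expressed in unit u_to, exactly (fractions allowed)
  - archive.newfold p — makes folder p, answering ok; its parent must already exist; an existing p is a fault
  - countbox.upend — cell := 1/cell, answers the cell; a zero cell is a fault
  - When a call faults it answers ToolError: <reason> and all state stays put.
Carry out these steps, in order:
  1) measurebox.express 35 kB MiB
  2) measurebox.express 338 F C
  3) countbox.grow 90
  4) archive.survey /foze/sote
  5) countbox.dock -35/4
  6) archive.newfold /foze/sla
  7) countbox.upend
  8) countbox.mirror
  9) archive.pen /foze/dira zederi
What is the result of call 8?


→ measurebox.express(v='35', u_from='kB', u_to='MiB')
← 4375/131072
→ measurebox.express(v='338', u_from='F', u_to='C')
← 170
→ countbox.grow(x='90')
← 90
→ archive.survey(p='/foze/sote')
← []
→ countbox.dock(x='-35/4')
← 395/4
→ archive.newfold(p='/foze/sla')
← ok
→ countbox.upend()
← 4/395
→ countbox.mirror()
← -4/395
→ archive.pen(p='/foze/dira', c='zederi')
← created

Answer: -4/395


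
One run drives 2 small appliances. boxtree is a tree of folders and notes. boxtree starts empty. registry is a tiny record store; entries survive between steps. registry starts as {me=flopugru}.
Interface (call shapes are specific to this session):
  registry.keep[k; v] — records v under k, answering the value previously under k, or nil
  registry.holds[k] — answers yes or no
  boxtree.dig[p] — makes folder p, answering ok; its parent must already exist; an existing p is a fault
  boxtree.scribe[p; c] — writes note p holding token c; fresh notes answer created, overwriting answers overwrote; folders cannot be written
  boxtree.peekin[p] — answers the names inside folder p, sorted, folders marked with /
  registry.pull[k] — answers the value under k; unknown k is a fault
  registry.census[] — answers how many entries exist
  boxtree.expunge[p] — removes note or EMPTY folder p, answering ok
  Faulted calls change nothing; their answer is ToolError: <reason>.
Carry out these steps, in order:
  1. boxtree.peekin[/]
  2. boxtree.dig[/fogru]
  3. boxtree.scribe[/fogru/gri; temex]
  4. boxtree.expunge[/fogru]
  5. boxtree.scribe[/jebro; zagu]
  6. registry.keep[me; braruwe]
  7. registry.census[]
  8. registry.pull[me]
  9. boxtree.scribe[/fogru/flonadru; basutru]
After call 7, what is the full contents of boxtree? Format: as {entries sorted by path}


Answer: {fogru/, fogru/gri=temex, jebro=zagu}

Derivation:
~$ boxtree.peekin p: /
:: []
~$ boxtree.dig p: /fogru
:: ok
~$ boxtree.scribe p: /fogru/gri c: temex
:: created
~$ boxtree.expunge p: /fogru
:: ToolError: not empty
~$ boxtree.scribe p: /jebro c: zagu
:: created
~$ registry.keep k: me v: braruwe
:: flopugru
~$ registry.census
:: 1
~$ registry.pull k: me
:: braruwe
~$ boxtree.scribe p: /fogru/flonadru c: basutru
:: created
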